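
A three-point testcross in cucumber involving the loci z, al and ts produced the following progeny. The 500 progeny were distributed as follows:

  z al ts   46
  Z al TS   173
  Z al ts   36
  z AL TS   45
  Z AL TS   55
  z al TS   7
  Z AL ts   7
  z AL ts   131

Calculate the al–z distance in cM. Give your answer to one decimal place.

23.0 cM

The two most frequent reciprocal classes, Z al TS and z AL ts, are the parental types, so the F1 was Z al TS / z AL ts.
The two rarest classes, z al TS and Z AL ts, are the double crossovers. Comparing them with the parentals, only the z allele has switched, so z is the middle locus and the order is al – z – ts.
Crossovers in the al–z interval produce the single-crossover classes Z AL TS and z al ts (55 + 46 = 101) plus the double crossovers (14).
RF(al–z) = (101 + 14) / 500 = 115/500 = 0.2300 → 23.0 cM.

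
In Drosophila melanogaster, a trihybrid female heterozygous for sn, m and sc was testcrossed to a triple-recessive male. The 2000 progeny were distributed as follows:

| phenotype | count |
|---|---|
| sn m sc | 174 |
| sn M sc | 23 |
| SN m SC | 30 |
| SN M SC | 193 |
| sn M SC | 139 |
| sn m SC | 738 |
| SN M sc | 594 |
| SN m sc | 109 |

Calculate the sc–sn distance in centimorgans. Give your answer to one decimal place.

The two most frequent reciprocal classes, SN M sc and sn m SC, are the parental types, so the F1 was SN M sc / sn m SC.
The two rarest classes, sn M sc and SN m SC, are the double crossovers. Comparing them with the parentals, only the sn allele has switched, so sn is the middle locus and the order is sc – sn – m.
Crossovers in the sc–sn interval produce the single-crossover classes SN M SC and sn m sc (193 + 174 = 367) plus the double crossovers (53).
RF(sc–sn) = (367 + 53) / 2000 = 420/2000 = 0.2100 → 21.0 centimorgans.

21.0 centimorgans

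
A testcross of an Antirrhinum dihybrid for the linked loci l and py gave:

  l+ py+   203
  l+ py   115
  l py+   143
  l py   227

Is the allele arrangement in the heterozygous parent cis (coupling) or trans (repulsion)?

cis

The two most frequent classes are l+ py+ (203) and l py (227); these are the parental (non-recombinant) types.
So the F1 carried l+ py+ on one chromosome and l py on the other — the recessive alleles are on the same chromosome (cis / coupling).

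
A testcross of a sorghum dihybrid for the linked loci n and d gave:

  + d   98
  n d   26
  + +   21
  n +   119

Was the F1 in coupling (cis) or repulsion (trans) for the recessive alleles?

trans

The two most frequent classes are + d (98) and n + (119); these are the parental (non-recombinant) types.
So the F1 carried + d on one chromosome and n + on the other — the recessive alleles are on opposite chromosomes (trans / repulsion).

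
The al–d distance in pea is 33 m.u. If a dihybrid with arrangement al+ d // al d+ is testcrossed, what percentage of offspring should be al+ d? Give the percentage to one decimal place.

33.5%

A map distance of 33 m.u. corresponds to a recombination frequency of 0.330.
The F1 is al+ d / al d+, so al+ d is a parental gamete class with expected frequency (1 − r)/2 = 0.670/2 = 0.3350.
That is 0.3350 = 33.5% of the progeny.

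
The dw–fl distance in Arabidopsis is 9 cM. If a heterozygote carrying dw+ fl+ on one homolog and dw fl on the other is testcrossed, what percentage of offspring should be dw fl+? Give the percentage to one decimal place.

A map distance of 9 cM corresponds to a recombination frequency of 0.090.
The F1 is dw+ fl+ / dw fl, so dw fl+ is a recombinant gamete class with expected frequency r/2 = 0.090/2 = 0.0450.
That is 0.0450 = 4.5% of the progeny.

4.5%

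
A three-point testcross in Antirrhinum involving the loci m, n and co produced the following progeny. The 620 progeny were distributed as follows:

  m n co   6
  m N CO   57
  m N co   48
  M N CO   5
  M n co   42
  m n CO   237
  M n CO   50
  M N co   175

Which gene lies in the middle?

co

The two most frequent reciprocal classes, m n CO and M N co, are the parental types, so the F1 was m n CO / M N co.
The two rarest classes, m n co and M N CO, are the double crossovers. Comparing them with the parentals, only the co allele has switched, so co is the middle locus and the order is m – co – n.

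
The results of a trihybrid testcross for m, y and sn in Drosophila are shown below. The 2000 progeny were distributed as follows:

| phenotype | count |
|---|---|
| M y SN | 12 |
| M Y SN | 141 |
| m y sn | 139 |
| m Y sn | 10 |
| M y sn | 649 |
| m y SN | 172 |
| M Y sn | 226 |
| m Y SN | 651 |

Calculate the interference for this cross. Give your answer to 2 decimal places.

The two most frequent reciprocal classes, m Y SN and M y sn, are the parental types, so the F1 was m Y SN / M y sn.
The two rarest classes, m Y sn and M y SN, are the double crossovers. Comparing them with the parentals, only the sn allele has switched, so sn is the middle locus and the order is y – sn – m.
y–sn: (398 + 22)/2000 = 0.2100; sn–m: (280 + 22)/2000 = 0.1510.
Expected DCO frequency = 0.2100 × 0.1510 ≈ 0.03171; observed = 22/2000 ≈ 0.01100.
Coefficient of coincidence = 0.01100/0.03171 ≈ 0.35; interference = 1 − 0.35 = 0.65.

0.65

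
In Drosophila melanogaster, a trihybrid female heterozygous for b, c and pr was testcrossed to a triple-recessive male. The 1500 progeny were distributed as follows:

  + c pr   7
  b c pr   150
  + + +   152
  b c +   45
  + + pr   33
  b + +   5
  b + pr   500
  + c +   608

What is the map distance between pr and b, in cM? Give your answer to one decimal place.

The two most frequent reciprocal classes, + c + and b + pr, are the parental types, so the F1 was + c + / b + pr.
The two rarest classes, + c pr and b + +, are the double crossovers. Comparing them with the parentals, only the pr allele has switched, so pr is the middle locus and the order is c – pr – b.
Crossovers in the pr–b interval produce the single-crossover classes b c + and + + pr (45 + 33 = 78) plus the double crossovers (12).
RF(pr–b) = (78 + 12) / 1500 = 90/1500 = 0.0600 → 6.0 cM.

6.0 cM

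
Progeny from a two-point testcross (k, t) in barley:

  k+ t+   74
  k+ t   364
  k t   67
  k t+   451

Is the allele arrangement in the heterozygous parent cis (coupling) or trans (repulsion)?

The two most frequent classes are k+ t (364) and k t+ (451); these are the parental (non-recombinant) types.
So the F1 carried k+ t on one chromosome and k t+ on the other — the recessive alleles are on opposite chromosomes (trans / repulsion).

trans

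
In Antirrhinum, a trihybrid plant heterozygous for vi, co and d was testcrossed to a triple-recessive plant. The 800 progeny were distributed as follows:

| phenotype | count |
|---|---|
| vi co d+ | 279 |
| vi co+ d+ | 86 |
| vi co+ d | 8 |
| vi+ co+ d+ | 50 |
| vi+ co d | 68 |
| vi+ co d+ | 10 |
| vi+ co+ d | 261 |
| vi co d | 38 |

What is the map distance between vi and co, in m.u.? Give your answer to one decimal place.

21.5 m.u.

The two most frequent reciprocal classes, vi+ co+ d and vi co d+, are the parental types, so the F1 was vi+ co+ d / vi co d+.
The two rarest classes, vi co+ d and vi+ co d+, are the double crossovers. Comparing them with the parentals, only the vi allele has switched, so vi is the middle locus and the order is co – vi – d.
Crossovers in the co–vi interval produce the single-crossover classes vi+ co d and vi co+ d+ (68 + 86 = 154) plus the double crossovers (18).
RF(co–vi) = (154 + 18) / 800 = 172/800 = 0.2150 → 21.5 m.u.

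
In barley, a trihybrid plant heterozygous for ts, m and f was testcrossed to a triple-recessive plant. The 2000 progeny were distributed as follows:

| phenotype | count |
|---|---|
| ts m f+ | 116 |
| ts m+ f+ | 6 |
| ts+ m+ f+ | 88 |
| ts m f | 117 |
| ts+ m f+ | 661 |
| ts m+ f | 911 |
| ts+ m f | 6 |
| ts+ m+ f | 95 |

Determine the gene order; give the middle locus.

f

The two most frequent reciprocal classes, ts+ m f+ and ts m+ f, are the parental types, so the F1 was ts+ m f+ / ts m+ f.
The two rarest classes, ts+ m f and ts m+ f+, are the double crossovers. Comparing them with the parentals, only the f allele has switched, so f is the middle locus and the order is ts – f – m.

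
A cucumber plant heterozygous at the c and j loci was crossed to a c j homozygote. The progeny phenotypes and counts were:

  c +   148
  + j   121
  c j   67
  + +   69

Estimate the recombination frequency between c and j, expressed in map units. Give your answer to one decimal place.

33.6 map units

The two most frequent classes, + j (121) and c + (148), are the parental types, so the F1 was + j / c +.
The recombinant classes are + + and c j: 69 + 67 = 136.
Recombination frequency = 136/405 = 0.3358 ≈ 33.6%, i.e. 33.6 map units.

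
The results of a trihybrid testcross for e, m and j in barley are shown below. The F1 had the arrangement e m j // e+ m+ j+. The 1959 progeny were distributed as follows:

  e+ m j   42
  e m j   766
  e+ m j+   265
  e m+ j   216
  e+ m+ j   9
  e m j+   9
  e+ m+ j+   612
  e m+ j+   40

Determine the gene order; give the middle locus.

The two rarest classes, e m j+ and e+ m+ j, are the double crossovers. Comparing them with the parentals, only the j allele has switched, so j is the middle locus and the order is e – j – m.

j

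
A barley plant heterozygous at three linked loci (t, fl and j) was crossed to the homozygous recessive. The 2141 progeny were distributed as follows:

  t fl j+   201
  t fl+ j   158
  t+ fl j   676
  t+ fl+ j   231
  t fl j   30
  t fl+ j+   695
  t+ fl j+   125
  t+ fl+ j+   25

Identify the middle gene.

t

The two most frequent reciprocal classes, t fl+ j+ and t+ fl j, are the parental types, so the F1 was t fl+ j+ / t+ fl j.
The two rarest classes, t+ fl+ j+ and t fl j, are the double crossovers. Comparing them with the parentals, only the t allele has switched, so t is the middle locus and the order is j – t – fl.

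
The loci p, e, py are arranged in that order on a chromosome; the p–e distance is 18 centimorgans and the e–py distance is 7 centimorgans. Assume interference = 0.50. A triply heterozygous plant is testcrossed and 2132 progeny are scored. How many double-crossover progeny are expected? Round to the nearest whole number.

Map distances give recombination frequencies of 0.180 and 0.070 for the two intervals.
With interference 0.50 (so coincidence = 0.50), expected double-crossover frequency = 0.180 × 0.070 × 0.50 = 0.00630.
Expected number = 0.00630 × 2132 = 13.43 ≈ 13.

13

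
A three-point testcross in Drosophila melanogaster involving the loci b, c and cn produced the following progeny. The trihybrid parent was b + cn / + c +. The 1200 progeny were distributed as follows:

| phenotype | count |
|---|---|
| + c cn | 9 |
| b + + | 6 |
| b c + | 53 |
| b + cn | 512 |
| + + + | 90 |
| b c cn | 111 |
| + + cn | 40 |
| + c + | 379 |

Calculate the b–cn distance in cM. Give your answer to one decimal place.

The two rarest classes, b + + and + c cn, are the double crossovers. Comparing them with the parentals, only the cn allele has switched, so cn is the middle locus and the order is b – cn – c.
Crossovers in the b–cn interval produce the single-crossover classes + + cn and b c + (40 + 53 = 93) plus the double crossovers (15).
RF(b–cn) = (93 + 15) / 1200 = 108/1200 = 0.0900 → 9.0 cM.

9.0 cM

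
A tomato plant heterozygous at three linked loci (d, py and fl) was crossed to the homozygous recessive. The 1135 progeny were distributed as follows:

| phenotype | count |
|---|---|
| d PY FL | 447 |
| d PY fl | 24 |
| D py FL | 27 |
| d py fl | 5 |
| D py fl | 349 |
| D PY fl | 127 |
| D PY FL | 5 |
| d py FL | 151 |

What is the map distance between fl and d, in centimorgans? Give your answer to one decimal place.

5.4 centimorgans

The two most frequent reciprocal classes, D py fl and d PY FL, are the parental types, so the F1 was D py fl / d PY FL.
The two rarest classes, d py fl and D PY FL, are the double crossovers. Comparing them with the parentals, only the d allele has switched, so d is the middle locus and the order is py – d – fl.
Crossovers in the d–fl interval produce the single-crossover classes D py FL and d PY fl (27 + 24 = 51) plus the double crossovers (10).
RF(d–fl) = (51 + 10) / 1135 = 61/1135 = 0.0537 → 5.4 centimorgans.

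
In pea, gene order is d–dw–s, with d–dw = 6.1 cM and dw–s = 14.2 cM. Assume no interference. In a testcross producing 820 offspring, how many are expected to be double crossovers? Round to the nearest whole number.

Map distances give recombination frequencies of 0.061 and 0.142 for the two intervals.
With no interference, expected double-crossover frequency = 0.061 × 0.142 = 0.00866.
Expected number = 0.00866 × 820 = 7.10 ≈ 7.

7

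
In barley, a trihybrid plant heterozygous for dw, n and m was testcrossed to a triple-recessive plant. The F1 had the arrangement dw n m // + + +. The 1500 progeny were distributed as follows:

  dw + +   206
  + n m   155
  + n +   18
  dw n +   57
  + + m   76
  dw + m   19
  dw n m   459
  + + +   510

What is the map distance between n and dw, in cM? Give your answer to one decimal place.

26.5 cM

The two rarest classes, dw + m and + n +, are the double crossovers. Comparing them with the parentals, only the n allele has switched, so n is the middle locus and the order is dw – n – m.
Crossovers in the dw–n interval produce the single-crossover classes + n m and dw + + (155 + 206 = 361) plus the double crossovers (37).
RF(dw–n) = (361 + 37) / 1500 = 398/1500 = 0.2653 → 26.5 cM.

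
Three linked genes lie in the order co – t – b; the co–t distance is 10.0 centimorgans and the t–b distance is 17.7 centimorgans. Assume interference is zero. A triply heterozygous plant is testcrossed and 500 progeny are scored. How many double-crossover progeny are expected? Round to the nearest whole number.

9

Map distances give recombination frequencies of 0.100 and 0.177 for the two intervals.
With no interference, expected double-crossover frequency = 0.100 × 0.177 = 0.01770.
Expected number = 0.01770 × 500 = 8.85 ≈ 9.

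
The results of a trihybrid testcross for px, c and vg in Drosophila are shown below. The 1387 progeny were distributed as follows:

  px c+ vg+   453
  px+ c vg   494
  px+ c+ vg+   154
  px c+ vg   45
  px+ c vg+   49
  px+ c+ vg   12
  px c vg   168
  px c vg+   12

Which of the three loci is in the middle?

The two most frequent reciprocal classes, px+ c vg and px c+ vg+, are the parental types, so the F1 was px+ c vg / px c+ vg+.
The two rarest classes, px+ c+ vg and px c vg+, are the double crossovers. Comparing them with the parentals, only the c allele has switched, so c is the middle locus and the order is px – c – vg.

c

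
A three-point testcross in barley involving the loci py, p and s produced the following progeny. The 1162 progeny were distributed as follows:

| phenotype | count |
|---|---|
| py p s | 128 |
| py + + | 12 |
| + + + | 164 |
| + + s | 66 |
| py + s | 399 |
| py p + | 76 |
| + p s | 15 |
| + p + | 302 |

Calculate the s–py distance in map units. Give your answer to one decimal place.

14.5 map units

The two most frequent reciprocal classes, + p + and py + s, are the parental types, so the F1 was + p + / py + s.
The two rarest classes, + p s and py + +, are the double crossovers. Comparing them with the parentals, only the s allele has switched, so s is the middle locus and the order is py – s – p.
Crossovers in the py–s interval produce the single-crossover classes py p + and + + s (76 + 66 = 142) plus the double crossovers (27).
RF(py–s) = (142 + 27) / 1162 = 169/1162 = 0.1454 → 14.5 map units.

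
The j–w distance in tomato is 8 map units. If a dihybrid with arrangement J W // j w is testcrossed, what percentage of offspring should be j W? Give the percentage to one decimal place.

A map distance of 8 map units corresponds to a recombination frequency of 0.080.
The F1 is J W / j w, so j W is a recombinant gamete class with expected frequency r/2 = 0.080/2 = 0.0400.
That is 0.0400 = 4.0% of the progeny.

4.0%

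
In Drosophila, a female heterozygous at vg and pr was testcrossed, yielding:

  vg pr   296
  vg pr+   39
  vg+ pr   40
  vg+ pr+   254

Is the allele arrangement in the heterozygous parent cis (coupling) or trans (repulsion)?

The two most frequent classes are vg+ pr+ (254) and vg pr (296); these are the parental (non-recombinant) types.
So the F1 carried vg+ pr+ on one chromosome and vg pr on the other — the recessive alleles are on the same chromosome (cis / coupling).

cis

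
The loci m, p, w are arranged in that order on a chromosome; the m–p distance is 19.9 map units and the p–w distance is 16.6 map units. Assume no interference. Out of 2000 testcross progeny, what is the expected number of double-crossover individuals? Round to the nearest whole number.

66

Map distances give recombination frequencies of 0.199 and 0.166 for the two intervals.
With no interference, expected double-crossover frequency = 0.199 × 0.166 = 0.03303.
Expected number = 0.03303 × 2000 = 66.07 ≈ 66.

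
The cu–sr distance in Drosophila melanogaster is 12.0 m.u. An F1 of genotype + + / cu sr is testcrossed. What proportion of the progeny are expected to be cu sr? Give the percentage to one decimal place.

44.0%

A map distance of 12.0 m.u. corresponds to a recombination frequency of 0.120.
The F1 is + + / cu sr, so cu sr is a parental gamete class with expected frequency (1 − r)/2 = 0.880/2 = 0.4400.
That is 0.4400 = 44.0% of the progeny.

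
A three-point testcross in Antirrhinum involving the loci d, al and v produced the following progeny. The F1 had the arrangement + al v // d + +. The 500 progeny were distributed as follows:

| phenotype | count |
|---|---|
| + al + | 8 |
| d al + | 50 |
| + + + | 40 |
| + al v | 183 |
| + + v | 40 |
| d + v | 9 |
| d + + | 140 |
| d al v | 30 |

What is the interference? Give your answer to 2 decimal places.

The two rarest classes, + al + and d + v, are the double crossovers. Comparing them with the parentals, only the v allele has switched, so v is the middle locus and the order is al – v – d.
al–v: (90 + 17)/500 = 0.2140; v–d: (70 + 17)/500 = 0.1740.
Expected DCO frequency = 0.2140 × 0.1740 ≈ 0.03724; observed = 17/500 ≈ 0.03400.
Coefficient of coincidence = 0.03400/0.03724 ≈ 0.91; interference = 1 − 0.91 = 0.09.

0.09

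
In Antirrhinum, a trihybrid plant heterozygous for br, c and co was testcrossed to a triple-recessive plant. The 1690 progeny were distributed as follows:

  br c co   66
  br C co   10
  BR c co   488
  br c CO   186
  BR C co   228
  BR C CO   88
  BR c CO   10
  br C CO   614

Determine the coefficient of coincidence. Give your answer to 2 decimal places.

0.45

The two most frequent reciprocal classes, br C CO and BR c co, are the parental types, so the F1 was br C CO / BR c co.
The two rarest classes, br C co and BR c CO, are the double crossovers. Comparing them with the parentals, only the co allele has switched, so co is the middle locus and the order is c – co – br.
c–co: (414 + 20)/1690 = 0.2568; co–br: (154 + 20)/1690 = 0.1030.
Expected DCO frequency = 0.2568 × 0.1030 ≈ 0.02645; observed = 20/1690 ≈ 0.01183.
Coefficient of coincidence = 0.01183/0.02645 ≈ 0.45.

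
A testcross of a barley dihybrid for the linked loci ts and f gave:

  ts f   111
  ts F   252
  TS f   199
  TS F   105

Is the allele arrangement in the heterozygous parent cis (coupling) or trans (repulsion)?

The two most frequent classes are TS f (199) and ts F (252); these are the parental (non-recombinant) types.
So the F1 carried TS f on one chromosome and ts F on the other — the recessive alleles are on opposite chromosomes (trans / repulsion).

trans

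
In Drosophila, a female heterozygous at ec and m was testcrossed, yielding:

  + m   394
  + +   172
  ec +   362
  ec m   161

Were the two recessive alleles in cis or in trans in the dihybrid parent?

The two most frequent classes are + m (394) and ec + (362); these are the parental (non-recombinant) types.
So the F1 carried + m on one chromosome and ec + on the other — the recessive alleles are on opposite chromosomes (trans / repulsion).

trans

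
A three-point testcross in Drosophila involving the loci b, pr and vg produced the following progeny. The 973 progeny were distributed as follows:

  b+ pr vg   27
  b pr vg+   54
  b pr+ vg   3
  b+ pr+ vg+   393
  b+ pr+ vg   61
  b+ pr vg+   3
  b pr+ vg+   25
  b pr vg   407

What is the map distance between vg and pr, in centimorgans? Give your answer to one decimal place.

The two most frequent reciprocal classes, b+ pr+ vg+ and b pr vg, are the parental types, so the F1 was b+ pr+ vg+ / b pr vg.
The two rarest classes, b+ pr vg+ and b pr+ vg, are the double crossovers. Comparing them with the parentals, only the pr allele has switched, so pr is the middle locus and the order is vg – pr – b.
Crossovers in the vg–pr interval produce the single-crossover classes b+ pr+ vg and b pr vg+ (61 + 54 = 115) plus the double crossovers (6).
RF(vg–pr) = (115 + 6) / 973 = 121/973 = 0.1244 → 12.4 centimorgans.

12.4 centimorgans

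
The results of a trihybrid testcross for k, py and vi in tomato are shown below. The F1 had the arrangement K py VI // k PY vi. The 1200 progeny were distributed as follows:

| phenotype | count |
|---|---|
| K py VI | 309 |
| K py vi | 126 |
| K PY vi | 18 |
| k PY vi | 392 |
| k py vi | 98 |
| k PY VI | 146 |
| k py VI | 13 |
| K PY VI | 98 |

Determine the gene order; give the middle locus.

The two rarest classes, k py VI and K PY vi, are the double crossovers. Comparing them with the parentals, only the k allele has switched, so k is the middle locus and the order is py – k – vi.

k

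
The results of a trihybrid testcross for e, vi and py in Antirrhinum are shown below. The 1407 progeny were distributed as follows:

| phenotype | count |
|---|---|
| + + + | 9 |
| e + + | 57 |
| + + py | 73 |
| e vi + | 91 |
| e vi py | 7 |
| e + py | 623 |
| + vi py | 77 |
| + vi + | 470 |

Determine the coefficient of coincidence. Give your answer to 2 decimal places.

The two most frequent reciprocal classes, + vi + and e + py, are the parental types, so the F1 was + vi + / e + py.
The two rarest classes, + + + and e vi py, are the double crossovers. Comparing them with the parentals, only the vi allele has switched, so vi is the middle locus and the order is e – vi – py.
e–vi: (164 + 16)/1407 = 0.1279; vi–py: (134 + 16)/1407 = 0.1066.
Expected DCO frequency = 0.1279 × 0.1066 ≈ 0.01363; observed = 16/1407 ≈ 0.01137.
Coefficient of coincidence = 0.01137/0.01363 ≈ 0.83.

0.83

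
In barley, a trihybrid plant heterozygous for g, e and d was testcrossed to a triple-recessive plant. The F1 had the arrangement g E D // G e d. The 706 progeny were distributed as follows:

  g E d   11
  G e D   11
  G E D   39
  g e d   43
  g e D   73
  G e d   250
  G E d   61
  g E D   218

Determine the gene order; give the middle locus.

d

The two rarest classes, g E d and G e D, are the double crossovers. Comparing them with the parentals, only the d allele has switched, so d is the middle locus and the order is e – d – g.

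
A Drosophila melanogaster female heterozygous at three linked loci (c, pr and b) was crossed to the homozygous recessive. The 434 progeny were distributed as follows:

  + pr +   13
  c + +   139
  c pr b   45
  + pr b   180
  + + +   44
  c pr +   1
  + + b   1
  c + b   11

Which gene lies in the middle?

The two most frequent reciprocal classes, c + + and + pr b, are the parental types, so the F1 was c + + / + pr b.
The two rarest classes, c pr + and + + b, are the double crossovers. Comparing them with the parentals, only the pr allele has switched, so pr is the middle locus and the order is b – pr – c.

pr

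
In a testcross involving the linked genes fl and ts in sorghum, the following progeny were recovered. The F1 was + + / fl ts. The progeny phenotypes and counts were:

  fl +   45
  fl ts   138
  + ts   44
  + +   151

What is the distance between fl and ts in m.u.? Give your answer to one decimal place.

The recombinant classes are + ts and fl +: 44 + 45 = 89.
Recombination frequency = 89/378 = 0.2354 ≈ 23.5%, i.e. 23.5 m.u.

23.5 m.u.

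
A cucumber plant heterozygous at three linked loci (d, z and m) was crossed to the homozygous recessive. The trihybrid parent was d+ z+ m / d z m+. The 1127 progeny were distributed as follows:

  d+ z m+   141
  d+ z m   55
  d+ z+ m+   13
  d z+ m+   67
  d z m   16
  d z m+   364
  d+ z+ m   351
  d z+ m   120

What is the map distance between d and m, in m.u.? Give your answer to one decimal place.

The two rarest classes, d+ z+ m+ and d z m, are the double crossovers. Comparing them with the parentals, only the m allele has switched, so m is the middle locus and the order is z – m – d.
Crossovers in the m–d interval produce the single-crossover classes d z+ m and d+ z m+ (120 + 141 = 261) plus the double crossovers (29).
RF(m–d) = (261 + 29) / 1127 = 290/1127 = 0.2573 → 25.7 m.u.

25.7 m.u.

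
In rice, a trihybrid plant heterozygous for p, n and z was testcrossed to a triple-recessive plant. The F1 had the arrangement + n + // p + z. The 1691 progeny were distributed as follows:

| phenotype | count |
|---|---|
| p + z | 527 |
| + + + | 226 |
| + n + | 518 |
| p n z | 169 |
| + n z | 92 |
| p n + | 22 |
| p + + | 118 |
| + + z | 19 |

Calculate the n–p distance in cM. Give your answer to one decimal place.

25.8 cM

The two rarest classes, p n + and + + z, are the double crossovers. Comparing them with the parentals, only the p allele has switched, so p is the middle locus and the order is n – p – z.
Crossovers in the n–p interval produce the single-crossover classes + + + and p n z (226 + 169 = 395) plus the double crossovers (41).
RF(n–p) = (395 + 41) / 1691 = 436/1691 = 0.2578 → 25.8 cM.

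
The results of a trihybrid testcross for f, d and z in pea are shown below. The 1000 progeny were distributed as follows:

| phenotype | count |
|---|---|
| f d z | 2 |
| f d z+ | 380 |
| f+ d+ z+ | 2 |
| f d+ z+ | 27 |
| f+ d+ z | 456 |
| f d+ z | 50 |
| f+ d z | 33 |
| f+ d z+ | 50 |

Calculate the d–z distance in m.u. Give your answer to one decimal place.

The two most frequent reciprocal classes, f d z+ and f+ d+ z, are the parental types, so the F1 was f d z+ / f+ d+ z.
The two rarest classes, f d z and f+ d+ z+, are the double crossovers. Comparing them with the parentals, only the z allele has switched, so z is the middle locus and the order is d – z – f.
Crossovers in the d–z interval produce the single-crossover classes f d+ z+ and f+ d z (27 + 33 = 60) plus the double crossovers (4).
RF(d–z) = (60 + 4) / 1000 = 64/1000 = 0.0640 → 6.4 m.u.

6.4 m.u.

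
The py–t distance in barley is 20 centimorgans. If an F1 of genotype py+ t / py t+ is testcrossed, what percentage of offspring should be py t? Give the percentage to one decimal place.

10.0%

A map distance of 20 centimorgans corresponds to a recombination frequency of 0.200.
The F1 is py+ t / py t+, so py t is a recombinant gamete class with expected frequency r/2 = 0.200/2 = 0.1000.
That is 0.1000 = 10.0% of the progeny.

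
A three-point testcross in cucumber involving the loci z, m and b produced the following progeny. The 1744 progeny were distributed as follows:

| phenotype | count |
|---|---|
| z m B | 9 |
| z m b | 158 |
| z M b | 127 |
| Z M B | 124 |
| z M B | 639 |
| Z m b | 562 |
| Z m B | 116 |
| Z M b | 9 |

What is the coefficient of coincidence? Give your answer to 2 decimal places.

The two most frequent reciprocal classes, Z m b and z M B, are the parental types, so the F1 was Z m b / z M B.
The two rarest classes, Z M b and z m B, are the double crossovers. Comparing them with the parentals, only the m allele has switched, so m is the middle locus and the order is b – m – z.
b–m: (243 + 18)/1744 = 0.1497; m–z: (282 + 18)/1744 = 0.1720.
Expected DCO frequency = 0.1497 × 0.1720 ≈ 0.02575; observed = 18/1744 ≈ 0.01032.
Coefficient of coincidence = 0.01032/0.02575 ≈ 0.40.

0.40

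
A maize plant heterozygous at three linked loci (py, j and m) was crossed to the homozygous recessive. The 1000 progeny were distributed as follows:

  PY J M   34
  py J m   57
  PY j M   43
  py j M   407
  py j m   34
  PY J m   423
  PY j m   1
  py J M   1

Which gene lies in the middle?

The two most frequent reciprocal classes, py j M and PY J m, are the parental types, so the F1 was py j M / PY J m.
The two rarest classes, py J M and PY j m, are the double crossovers. Comparing them with the parentals, only the j allele has switched, so j is the middle locus and the order is m – j – py.

j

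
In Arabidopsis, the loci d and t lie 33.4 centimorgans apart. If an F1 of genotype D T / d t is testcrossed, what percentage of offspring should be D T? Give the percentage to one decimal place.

A map distance of 33.4 centimorgans corresponds to a recombination frequency of 0.334.
The F1 is D T / d t, so D T is a parental gamete class with expected frequency (1 − r)/2 = 0.666/2 = 0.3330.
That is 0.3330 = 33.3% of the progeny.

33.3%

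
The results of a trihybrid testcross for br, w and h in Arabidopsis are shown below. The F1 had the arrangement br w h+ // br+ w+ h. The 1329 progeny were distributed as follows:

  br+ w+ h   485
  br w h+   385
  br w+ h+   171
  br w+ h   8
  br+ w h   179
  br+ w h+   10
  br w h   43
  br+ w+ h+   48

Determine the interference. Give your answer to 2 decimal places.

0.40

The two rarest classes, br+ w h+ and br w+ h, are the double crossovers. Comparing them with the parentals, only the br allele has switched, so br is the middle locus and the order is h – br – w.
h–br: (91 + 18)/1329 = 0.0820; br–w: (350 + 18)/1329 = 0.2769.
Expected DCO frequency = 0.0820 × 0.2769 ≈ 0.02271; observed = 18/1329 ≈ 0.01354.
Coefficient of coincidence = 0.01354/0.02271 ≈ 0.60; interference = 1 − 0.60 = 0.40.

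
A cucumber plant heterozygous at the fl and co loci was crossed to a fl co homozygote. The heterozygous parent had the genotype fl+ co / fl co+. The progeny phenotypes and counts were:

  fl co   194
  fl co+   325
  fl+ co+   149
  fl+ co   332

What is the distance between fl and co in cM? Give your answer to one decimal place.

The recombinant classes are fl+ co+ and fl co: 149 + 194 = 343.
Recombination frequency = 343/1000 = 0.3430 ≈ 34.3%, i.e. 34.3 cM.

34.3 cM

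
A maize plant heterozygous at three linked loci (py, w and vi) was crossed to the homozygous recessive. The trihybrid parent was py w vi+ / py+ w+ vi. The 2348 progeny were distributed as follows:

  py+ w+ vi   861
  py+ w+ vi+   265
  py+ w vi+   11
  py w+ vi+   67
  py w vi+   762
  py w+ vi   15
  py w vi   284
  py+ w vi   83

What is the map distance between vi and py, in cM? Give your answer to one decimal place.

24.5 cM

The two rarest classes, py+ w vi+ and py w+ vi, are the double crossovers. Comparing them with the parentals, only the py allele has switched, so py is the middle locus and the order is vi – py – w.
Crossovers in the vi–py interval produce the single-crossover classes py w vi and py+ w+ vi+ (284 + 265 = 549) plus the double crossovers (26).
RF(vi–py) = (549 + 26) / 2348 = 575/2348 = 0.2449 → 24.5 cM.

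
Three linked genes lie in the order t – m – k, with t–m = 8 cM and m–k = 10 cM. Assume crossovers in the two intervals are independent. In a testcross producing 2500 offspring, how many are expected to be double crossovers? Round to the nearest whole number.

20

Map distances give recombination frequencies of 0.080 and 0.100 for the two intervals.
With no interference, expected double-crossover frequency = 0.080 × 0.100 = 0.00800.
Expected number = 0.00800 × 2500 = 20.00 ≈ 20.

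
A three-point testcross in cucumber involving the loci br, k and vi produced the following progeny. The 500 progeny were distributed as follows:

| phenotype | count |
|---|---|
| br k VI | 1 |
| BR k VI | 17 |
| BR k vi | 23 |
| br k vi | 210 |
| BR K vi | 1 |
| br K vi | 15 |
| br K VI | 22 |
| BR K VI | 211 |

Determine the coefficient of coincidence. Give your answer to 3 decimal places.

The two most frequent reciprocal classes, BR K VI and br k vi, are the parental types, so the F1 was BR K VI / br k vi.
The two rarest classes, BR K vi and br k VI, are the double crossovers. Comparing them with the parentals, only the vi allele has switched, so vi is the middle locus and the order is br – vi – k.
br–vi: (45 + 2)/500 = 0.0940; vi–k: (32 + 2)/500 = 0.0680.
Expected DCO frequency = 0.0940 × 0.0680 ≈ 0.00639; observed = 2/500 ≈ 0.00400.
Coefficient of coincidence = 0.00400/0.00639 ≈ 0.626.

0.626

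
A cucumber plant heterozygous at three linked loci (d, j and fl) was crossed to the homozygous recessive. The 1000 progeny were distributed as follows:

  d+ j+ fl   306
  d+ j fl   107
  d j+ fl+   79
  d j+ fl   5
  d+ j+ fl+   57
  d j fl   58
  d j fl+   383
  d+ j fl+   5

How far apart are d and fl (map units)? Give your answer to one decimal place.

The two most frequent reciprocal classes, d+ j+ fl and d j fl+, are the parental types, so the F1 was d+ j+ fl / d j fl+.
The two rarest classes, d j+ fl and d+ j fl+, are the double crossovers. Comparing them with the parentals, only the d allele has switched, so d is the middle locus and the order is fl – d – j.
Crossovers in the fl–d interval produce the single-crossover classes d+ j+ fl+ and d j fl (57 + 58 = 115) plus the double crossovers (10).
RF(fl–d) = (115 + 10) / 1000 = 125/1000 = 0.1250 → 12.5 map units.

12.5 map units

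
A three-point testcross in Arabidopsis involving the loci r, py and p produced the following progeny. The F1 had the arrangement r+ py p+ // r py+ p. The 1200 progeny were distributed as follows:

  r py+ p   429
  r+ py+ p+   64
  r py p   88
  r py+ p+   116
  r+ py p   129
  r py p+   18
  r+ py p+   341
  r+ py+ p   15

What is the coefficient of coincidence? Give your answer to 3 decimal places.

The two rarest classes, r py p+ and r+ py+ p, are the double crossovers. Comparing them with the parentals, only the r allele has switched, so r is the middle locus and the order is p – r – py.
p–r: (245 + 33)/1200 = 0.2317; r–py: (152 + 33)/1200 = 0.1542.
Expected DCO frequency = 0.2317 × 0.1542 ≈ 0.03573; observed = 33/1200 ≈ 0.02750.
Coefficient of coincidence = 0.02750/0.03573 ≈ 0.770.

0.770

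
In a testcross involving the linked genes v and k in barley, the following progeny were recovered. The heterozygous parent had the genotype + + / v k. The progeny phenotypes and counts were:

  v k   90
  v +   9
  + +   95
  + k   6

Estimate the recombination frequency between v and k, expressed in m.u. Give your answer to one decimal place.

The recombinant classes are + k and v +: 6 + 9 = 15.
Recombination frequency = 15/200 = 0.0750 ≈ 7.5%, i.e. 7.5 m.u.

7.5 m.u.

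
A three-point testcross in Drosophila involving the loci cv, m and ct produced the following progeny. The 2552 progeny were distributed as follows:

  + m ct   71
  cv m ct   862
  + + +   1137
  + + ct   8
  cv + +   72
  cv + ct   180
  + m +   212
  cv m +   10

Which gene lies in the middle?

ct

The two most frequent reciprocal classes, + + + and cv m ct, are the parental types, so the F1 was + + + / cv m ct.
The two rarest classes, + + ct and cv m +, are the double crossovers. Comparing them with the parentals, only the ct allele has switched, so ct is the middle locus and the order is m – ct – cv.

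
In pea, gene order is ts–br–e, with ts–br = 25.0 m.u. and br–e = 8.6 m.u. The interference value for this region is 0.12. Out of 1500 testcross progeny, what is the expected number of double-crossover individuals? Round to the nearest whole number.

Map distances give recombination frequencies of 0.250 and 0.086 for the two intervals.
With interference 0.12 (so coincidence = 0.88), expected double-crossover frequency = 0.250 × 0.086 × 0.88 = 0.01892.
Expected number = 0.01892 × 1500 = 28.38 ≈ 28.

28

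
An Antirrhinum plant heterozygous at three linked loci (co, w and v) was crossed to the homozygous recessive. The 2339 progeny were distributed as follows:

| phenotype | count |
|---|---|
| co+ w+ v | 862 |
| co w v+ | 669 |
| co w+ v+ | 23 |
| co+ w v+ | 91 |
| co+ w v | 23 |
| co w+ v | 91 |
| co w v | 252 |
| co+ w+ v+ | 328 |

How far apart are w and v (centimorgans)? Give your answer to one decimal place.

The two most frequent reciprocal classes, co w v+ and co+ w+ v, are the parental types, so the F1 was co w v+ / co+ w+ v.
The two rarest classes, co w+ v+ and co+ w v, are the double crossovers. Comparing them with the parentals, only the w allele has switched, so w is the middle locus and the order is v – w – co.
Crossovers in the v–w interval produce the single-crossover classes co w v and co+ w+ v+ (252 + 328 = 580) plus the double crossovers (46).
RF(v–w) = (580 + 46) / 2339 = 626/2339 = 0.2676 → 26.8 centimorgans.

26.8 centimorgans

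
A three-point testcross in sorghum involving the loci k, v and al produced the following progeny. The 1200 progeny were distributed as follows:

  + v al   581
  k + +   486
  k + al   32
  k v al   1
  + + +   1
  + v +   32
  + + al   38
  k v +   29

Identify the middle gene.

The two most frequent reciprocal classes, + v al and k + +, are the parental types, so the F1 was + v al / k + +.
The two rarest classes, k v al and + + +, are the double crossovers. Comparing them with the parentals, only the k allele has switched, so k is the middle locus and the order is al – k – v.

k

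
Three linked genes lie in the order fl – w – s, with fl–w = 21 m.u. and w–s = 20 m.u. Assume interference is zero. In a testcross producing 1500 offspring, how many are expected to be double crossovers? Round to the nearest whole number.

Map distances give recombination frequencies of 0.210 and 0.200 for the two intervals.
With no interference, expected double-crossover frequency = 0.210 × 0.200 = 0.04200.
Expected number = 0.04200 × 1500 = 63.00 ≈ 63.

63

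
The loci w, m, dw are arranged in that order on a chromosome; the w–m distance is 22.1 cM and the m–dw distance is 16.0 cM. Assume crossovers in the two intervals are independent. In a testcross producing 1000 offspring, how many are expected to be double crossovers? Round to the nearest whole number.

35

Map distances give recombination frequencies of 0.221 and 0.160 for the two intervals.
With no interference, expected double-crossover frequency = 0.221 × 0.160 = 0.03536.
Expected number = 0.03536 × 1000 = 35.36 ≈ 35.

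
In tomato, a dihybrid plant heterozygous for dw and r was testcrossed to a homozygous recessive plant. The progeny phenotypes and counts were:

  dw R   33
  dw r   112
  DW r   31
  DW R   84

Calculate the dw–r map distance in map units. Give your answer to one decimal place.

The two most frequent classes, DW R (84) and dw r (112), are the parental types, so the F1 was DW R / dw r.
The recombinant classes are DW r and dw R: 31 + 33 = 64.
Recombination frequency = 64/260 = 0.2462 ≈ 24.6%, i.e. 24.6 map units.

24.6 map units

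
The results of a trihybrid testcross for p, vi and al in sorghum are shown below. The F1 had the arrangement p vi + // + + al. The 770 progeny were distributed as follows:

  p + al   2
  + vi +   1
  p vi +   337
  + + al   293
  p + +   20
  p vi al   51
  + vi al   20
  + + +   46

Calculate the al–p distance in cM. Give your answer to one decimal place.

The two rarest classes, + vi + and p + al, are the double crossovers. Comparing them with the parentals, only the p allele has switched, so p is the middle locus and the order is vi – p – al.
Crossovers in the p–al interval produce the single-crossover classes p vi al and + + + (51 + 46 = 97) plus the double crossovers (3).
RF(p–al) = (97 + 3) / 770 = 100/770 = 0.1299 → 13.0 cM.

13.0 cM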